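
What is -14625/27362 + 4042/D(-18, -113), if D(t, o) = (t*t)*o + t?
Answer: -323155477/501135030 ≈ -0.64485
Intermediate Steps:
D(t, o) = t + o*t**2 (D(t, o) = t**2*o + t = o*t**2 + t = t + o*t**2)
-14625/27362 + 4042/D(-18, -113) = -14625/27362 + 4042/((-18*(1 - 113*(-18)))) = -14625*1/27362 + 4042/((-18*(1 + 2034))) = -14625/27362 + 4042/((-18*2035)) = -14625/27362 + 4042/(-36630) = -14625/27362 + 4042*(-1/36630) = -14625/27362 - 2021/18315 = -323155477/501135030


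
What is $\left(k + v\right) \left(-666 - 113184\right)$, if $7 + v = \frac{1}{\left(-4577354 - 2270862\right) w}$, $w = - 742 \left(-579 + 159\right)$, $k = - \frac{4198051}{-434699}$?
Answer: $- \frac{9355862188621084963695}{30924168576869792} \approx -3.0254 \cdot 10^{5}$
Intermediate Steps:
$k = \frac{4198051}{434699}$ ($k = \left(-4198051\right) \left(- \frac{1}{434699}\right) = \frac{4198051}{434699} \approx 9.6574$)
$w = 311640$ ($w = - 742 \left(-420\right) = \left(-1\right) \left(-311640\right) = 311640$)
$v = - \frac{14939246239681}{2134178034240}$ ($v = -7 + \frac{1}{\left(-4577354 - 2270862\right) 311640} = -7 + \frac{1}{-6848216} \cdot \frac{1}{311640} = -7 - \frac{1}{2134178034240} = - \frac{14939246239681}{2134178034240} \approx -7.0$)
$\left(k + v\right) \left(-666 - 113184\right) = \left(\frac{4198051}{434699} - \frac{14939246239681}{2134178034240}\right) \left(-666 - 113184\right) = \frac{2465312829676175221 \left(-666 - 113184\right)}{927725057306093760} = \frac{2465312829676175221}{927725057306093760} \left(-113850\right) = - \frac{9355862188621084963695}{30924168576869792}$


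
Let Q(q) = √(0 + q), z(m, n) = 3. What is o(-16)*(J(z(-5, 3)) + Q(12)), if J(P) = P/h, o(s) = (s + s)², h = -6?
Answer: -512 + 2048*√3 ≈ 3035.2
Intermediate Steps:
o(s) = 4*s² (o(s) = (2*s)² = 4*s²)
J(P) = -P/6 (J(P) = P/(-6) = P*(-⅙) = -P/6)
Q(q) = √q
o(-16)*(J(z(-5, 3)) + Q(12)) = (4*(-16)²)*(-⅙*3 + √12) = (4*256)*(-½ + 2*√3) = 1024*(-½ + 2*√3) = -512 + 2048*√3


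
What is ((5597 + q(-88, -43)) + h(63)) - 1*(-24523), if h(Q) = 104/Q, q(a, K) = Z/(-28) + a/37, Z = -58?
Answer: 20060815/666 ≈ 30121.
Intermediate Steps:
q(a, K) = 29/14 + a/37 (q(a, K) = -58/(-28) + a/37 = -58*(-1/28) + a*(1/37) = 29/14 + a/37)
((5597 + q(-88, -43)) + h(63)) - 1*(-24523) = ((5597 + (29/14 + (1/37)*(-88))) + 104/63) - 1*(-24523) = ((5597 + (29/14 - 88/37)) + 104*(1/63)) + 24523 = ((5597 - 159/518) + 104/63) + 24523 = (2899087/518 + 104/63) + 24523 = 3728497/666 + 24523 = 20060815/666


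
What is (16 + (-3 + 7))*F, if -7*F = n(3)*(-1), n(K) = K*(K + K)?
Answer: 360/7 ≈ 51.429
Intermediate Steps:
n(K) = 2*K**2 (n(K) = K*(2*K) = 2*K**2)
F = 18/7 (F = -2*3**2*(-1)/7 = -2*9*(-1)/7 = -18*(-1)/7 = -1/7*(-18) = 18/7 ≈ 2.5714)
(16 + (-3 + 7))*F = (16 + (-3 + 7))*(18/7) = (16 + 4)*(18/7) = 20*(18/7) = 360/7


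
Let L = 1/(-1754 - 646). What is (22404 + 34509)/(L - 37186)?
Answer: -136591200/89246401 ≈ -1.5305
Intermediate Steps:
L = -1/2400 (L = 1/(-2400) = -1/2400 ≈ -0.00041667)
(22404 + 34509)/(L - 37186) = (22404 + 34509)/(-1/2400 - 37186) = 56913/(-89246401/2400) = 56913*(-2400/89246401) = -136591200/89246401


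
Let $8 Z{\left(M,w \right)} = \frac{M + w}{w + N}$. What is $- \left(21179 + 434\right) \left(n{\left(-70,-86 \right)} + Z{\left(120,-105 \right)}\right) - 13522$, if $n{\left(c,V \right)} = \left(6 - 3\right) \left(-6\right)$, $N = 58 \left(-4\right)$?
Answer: $\frac{1012704547}{2696} \approx 3.7563 \cdot 10^{5}$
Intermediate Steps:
$N = -232$
$n{\left(c,V \right)} = -18$ ($n{\left(c,V \right)} = 3 \left(-6\right) = -18$)
$Z{\left(M,w \right)} = \frac{M + w}{8 \left(-232 + w\right)}$ ($Z{\left(M,w \right)} = \frac{\left(M + w\right) \frac{1}{w - 232}}{8} = \frac{\left(M + w\right) \frac{1}{-232 + w}}{8} = \frac{\frac{1}{-232 + w} \left(M + w\right)}{8} = \frac{M + w}{8 \left(-232 + w\right)}$)
$- \left(21179 + 434\right) \left(n{\left(-70,-86 \right)} + Z{\left(120,-105 \right)}\right) - 13522 = - \left(21179 + 434\right) \left(-18 + \frac{120 - 105}{8 \left(-232 - 105\right)}\right) - 13522 = - 21613 \left(-18 + \frac{1}{8} \frac{1}{-337} \cdot 15\right) - 13522 = - 21613 \left(-18 + \frac{1}{8} \left(- \frac{1}{337}\right) 15\right) - 13522 = - 21613 \left(-18 - \frac{15}{2696}\right) - 13522 = - \frac{21613 \left(-48543\right)}{2696} - 13522 = \left(-1\right) \left(- \frac{1049159859}{2696}\right) - 13522 = \frac{1049159859}{2696} - 13522 = \frac{1012704547}{2696}$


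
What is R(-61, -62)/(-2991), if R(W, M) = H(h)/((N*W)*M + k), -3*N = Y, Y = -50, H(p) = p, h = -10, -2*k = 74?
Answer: 10/188422033 ≈ 5.3072e-8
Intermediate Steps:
k = -37 (k = -1/2*74 = -37)
N = 50/3 (N = -1/3*(-50) = 50/3 ≈ 16.667)
R(W, M) = -10/(-37 + 50*M*W/3) (R(W, M) = -10/((50*W/3)*M - 37) = -10/(50*M*W/3 - 37) = -10/(-37 + 50*M*W/3))
R(-61, -62)/(-2991) = -30/(-111 + 50*(-62)*(-61))/(-2991) = -30/(-111 + 189100)*(-1/2991) = -30/188989*(-1/2991) = 10/188422033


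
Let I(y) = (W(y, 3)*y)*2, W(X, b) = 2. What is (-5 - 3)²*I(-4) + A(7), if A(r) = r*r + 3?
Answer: -972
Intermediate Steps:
A(r) = 3 + r² (A(r) = r² + 3 = 3 + r²)
I(y) = 4*y (I(y) = (2*y)*2 = 4*y)
(-5 - 3)²*I(-4) + A(7) = (-5 - 3)²*(4*(-4)) + (3 + 7²) = (-8)²*(-16) + (3 + 49) = 64*(-16) + 52 = -1024 + 52 = -972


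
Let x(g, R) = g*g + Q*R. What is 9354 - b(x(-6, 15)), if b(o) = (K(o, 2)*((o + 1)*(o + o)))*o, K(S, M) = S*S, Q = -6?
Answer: 901333290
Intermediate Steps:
x(g, R) = g² - 6*R (x(g, R) = g*g - 6*R = g² - 6*R)
K(S, M) = S²
b(o) = 2*o⁴*(1 + o) (b(o) = (o²*((o + 1)*(o + o)))*o = (o²*((1 + o)*(2*o)))*o = (o²*(2*o*(1 + o)))*o = (2*o³*(1 + o))*o = 2*o⁴*(1 + o))
9354 - b(x(-6, 15)) = 9354 - 2*((-6)² - 6*15)⁴*(1 + ((-6)² - 6*15)) = 9354 - 2*(36 - 90)⁴*(1 + (36 - 90)) = 9354 - 2*(-54)⁴*(1 - 54) = 9354 - 2*8503056*(-53) = 9354 - 1*(-901323936) = 9354 + 901323936 = 901333290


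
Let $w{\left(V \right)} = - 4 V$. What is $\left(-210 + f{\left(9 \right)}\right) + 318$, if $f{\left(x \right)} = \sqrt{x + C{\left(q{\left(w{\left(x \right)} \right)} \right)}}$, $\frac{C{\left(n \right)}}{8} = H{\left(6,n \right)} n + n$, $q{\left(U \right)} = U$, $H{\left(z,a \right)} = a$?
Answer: $108 + 3 \sqrt{1121} \approx 208.44$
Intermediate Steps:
$C{\left(n \right)} = 8 n + 8 n^{2}$ ($C{\left(n \right)} = 8 \left(n n + n\right) = 8 \left(n^{2} + n\right) = 8 \left(n + n^{2}\right) = 8 n + 8 n^{2}$)
$f{\left(x \right)} = \sqrt{x - 32 x \left(1 - 4 x\right)}$ ($f{\left(x \right)} = \sqrt{x + 8 \left(- 4 x\right) \left(1 - 4 x\right)} = \sqrt{x - 32 x \left(1 - 4 x\right)}$)
$\left(-210 + f{\left(9 \right)}\right) + 318 = \left(-210 + \sqrt{9 \left(-31 + 128 \cdot 9\right)}\right) + 318 = \left(-210 + \sqrt{9 \left(-31 + 1152\right)}\right) + 318 = \left(-210 + \sqrt{9 \cdot 1121}\right) + 318 = \left(-210 + \sqrt{10089}\right) + 318 = \left(-210 + 3 \sqrt{1121}\right) + 318 = 108 + 3 \sqrt{1121}$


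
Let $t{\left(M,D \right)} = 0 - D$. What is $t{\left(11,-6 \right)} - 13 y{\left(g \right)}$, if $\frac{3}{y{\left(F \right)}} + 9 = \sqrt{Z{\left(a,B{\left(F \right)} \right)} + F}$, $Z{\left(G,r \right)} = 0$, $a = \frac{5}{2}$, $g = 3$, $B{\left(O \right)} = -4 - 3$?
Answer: $\frac{21}{2} + \frac{\sqrt{3}}{2} \approx 11.366$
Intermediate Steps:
$B{\left(O \right)} = -7$ ($B{\left(O \right)} = -4 - 3 = -7$)
$a = \frac{5}{2}$ ($a = 5 \cdot \frac{1}{2} = \frac{5}{2} \approx 2.5$)
$t{\left(M,D \right)} = - D$
$y{\left(F \right)} = \frac{3}{-9 + \sqrt{F}}$ ($y{\left(F \right)} = \frac{3}{-9 + \sqrt{0 + F}} = \frac{3}{-9 + \sqrt{F}}$)
$t{\left(11,-6 \right)} - 13 y{\left(g \right)} = \left(-1\right) \left(-6\right) - 13 \frac{3}{-9 + \sqrt{3}} = 6 - \frac{39}{-9 + \sqrt{3}}$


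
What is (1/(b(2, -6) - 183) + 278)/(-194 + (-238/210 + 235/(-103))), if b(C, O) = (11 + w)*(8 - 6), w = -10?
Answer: -77739765/55206086 ≈ -1.4082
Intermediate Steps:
b(C, O) = 2 (b(C, O) = (11 - 10)*(8 - 6) = 1*2 = 2)
(1/(b(2, -6) - 183) + 278)/(-194 + (-238/210 + 235/(-103))) = (1/(2 - 183) + 278)/(-194 + (-238/210 + 235/(-103))) = (1/(-181) + 278)/(-194 + (-238*1/210 + 235*(-1/103))) = (-1/181 + 278)/(-194 + (-17/15 - 235/103)) = 50317/(181*(-194 - 5276/1545)) = 50317/(181*(-305006/1545)) = (50317/181)*(-1545/305006) = -77739765/55206086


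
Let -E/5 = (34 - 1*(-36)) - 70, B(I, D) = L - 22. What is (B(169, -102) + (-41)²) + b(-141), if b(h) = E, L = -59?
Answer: 1600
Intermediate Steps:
B(I, D) = -81 (B(I, D) = -59 - 22 = -81)
E = 0 (E = -5*((34 - 1*(-36)) - 70) = -5*((34 + 36) - 70) = -5*(70 - 70) = -5*0 = 0)
b(h) = 0
(B(169, -102) + (-41)²) + b(-141) = (-81 + (-41)²) + 0 = (-81 + 1681) + 0 = 1600 + 0 = 1600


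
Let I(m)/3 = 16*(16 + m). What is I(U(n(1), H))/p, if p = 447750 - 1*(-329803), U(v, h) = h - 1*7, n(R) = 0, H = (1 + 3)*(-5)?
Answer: -528/777553 ≈ -0.00067905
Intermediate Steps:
H = -20 (H = 4*(-5) = -20)
U(v, h) = -7 + h (U(v, h) = h - 7 = -7 + h)
I(m) = 768 + 48*m (I(m) = 3*(16*(16 + m)) = 3*(256 + 16*m) = 768 + 48*m)
p = 777553 (p = 447750 + 329803 = 777553)
I(U(n(1), H))/p = (768 + 48*(-7 - 20))/777553 = (768 + 48*(-27))*(1/777553) = (768 - 1296)*(1/777553) = -528*1/777553 = -528/777553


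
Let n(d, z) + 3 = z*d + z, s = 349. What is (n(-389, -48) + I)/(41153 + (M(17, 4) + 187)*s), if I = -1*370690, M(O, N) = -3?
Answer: -352069/105369 ≈ -3.3413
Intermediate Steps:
n(d, z) = -3 + z + d*z (n(d, z) = -3 + (z*d + z) = -3 + (d*z + z) = -3 + (z + d*z) = -3 + z + d*z)
I = -370690
(n(-389, -48) + I)/(41153 + (M(17, 4) + 187)*s) = ((-3 - 48 - 389*(-48)) - 370690)/(41153 + (-3 + 187)*349) = ((-3 - 48 + 18672) - 370690)/(41153 + 184*349) = (18621 - 370690)/(41153 + 64216) = -352069/105369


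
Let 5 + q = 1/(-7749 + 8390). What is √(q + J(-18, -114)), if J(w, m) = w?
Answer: 9*I*√116662/641 ≈ 4.7957*I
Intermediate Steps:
q = -3204/641 (q = -5 + 1/(-7749 + 8390) = -5 + 1/641 = -3204/641 ≈ -4.9984)
√(q + J(-18, -114)) = √(-3204/641 - 18) = √(-14742/641) = 9*I*√116662/641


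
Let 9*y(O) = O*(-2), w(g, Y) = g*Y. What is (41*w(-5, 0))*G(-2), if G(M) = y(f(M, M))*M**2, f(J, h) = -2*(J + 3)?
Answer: 0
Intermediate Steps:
f(J, h) = -6 - 2*J (f(J, h) = -2*(3 + J) = -6 - 2*J)
w(g, Y) = Y*g
y(O) = -2*O/9 (y(O) = (O*(-2))/9 = (-2*O)/9 = -2*O/9)
G(M) = M**2*(4/3 + 4*M/9) (G(M) = (-2*(-6 - 2*M)/9)*M**2 = (4/3 + 4*M/9)*M**2 = M**2*(4/3 + 4*M/9))
(41*w(-5, 0))*G(-2) = (41*(0*(-5)))*((4/9)*(-2)**2*(3 - 2)) = (41*0)*((4/9)*4*1) = 0*(16/9) = 0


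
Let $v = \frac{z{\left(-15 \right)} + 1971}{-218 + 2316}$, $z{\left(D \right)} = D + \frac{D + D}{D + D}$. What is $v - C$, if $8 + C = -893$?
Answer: $\frac{1892255}{2098} \approx 901.93$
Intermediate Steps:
$C = -901$ ($C = -8 - 893 = -901$)
$z{\left(D \right)} = 1 + D$ ($z{\left(D \right)} = D + \frac{2 D}{2 D} = D + 2 D \frac{1}{2 D} = D + 1 = 1 + D$)
$v = \frac{1957}{2098}$ ($v = \frac{\left(1 - 15\right) + 1971}{-218 + 2316} = \frac{-14 + 1971}{2098} = 1957 \cdot \frac{1}{2098} = \frac{1957}{2098} \approx 0.93279$)
$v - C = \frac{1957}{2098} - -901 = \frac{1957}{2098} + 901 = \frac{1892255}{2098}$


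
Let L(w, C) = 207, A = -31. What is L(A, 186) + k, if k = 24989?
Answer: 25196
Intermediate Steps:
L(A, 186) + k = 207 + 24989 = 25196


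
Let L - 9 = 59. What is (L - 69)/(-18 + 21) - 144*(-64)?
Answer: 27647/3 ≈ 9215.7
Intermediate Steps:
L = 68 (L = 9 + 59 = 68)
(L - 69)/(-18 + 21) - 144*(-64) = (68 - 69)/(-18 + 21) - 144*(-64) = -1/3 + 9216 = -1*⅓ + 9216 = -⅓ + 9216 = 27647/3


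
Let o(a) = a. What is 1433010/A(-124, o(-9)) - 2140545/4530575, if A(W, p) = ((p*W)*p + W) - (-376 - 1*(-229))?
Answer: -1302761936439/9080178415 ≈ -143.47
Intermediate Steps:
A(W, p) = 147 + W + W*p² (A(W, p) = ((W*p)*p + W) - (-376 + 229) = (W*p² + W) - 1*(-147) = (W + W*p²) + 147 = 147 + W + W*p²)
1433010/A(-124, o(-9)) - 2140545/4530575 = 1433010/(147 - 124 - 124*(-9)²) - 2140545/4530575 = 1433010/(147 - 124 - 124*81) - 2140545*1/4530575 = 1433010/(147 - 124 - 10044) - 428109/906115 = 1433010/(-10021) - 428109/906115 = 1433010*(-1/10021) - 428109/906115 = -1433010/10021 - 428109/906115 = -1302761936439/9080178415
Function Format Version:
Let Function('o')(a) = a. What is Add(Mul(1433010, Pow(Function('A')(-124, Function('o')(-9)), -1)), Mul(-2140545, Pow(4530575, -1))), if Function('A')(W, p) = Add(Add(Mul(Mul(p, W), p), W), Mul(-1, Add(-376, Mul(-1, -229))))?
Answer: Rational(-1302761936439, 9080178415) ≈ -143.47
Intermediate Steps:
Function('A')(W, p) = Add(147, W, Mul(W, Pow(p, 2))) (Function('A')(W, p) = Add(Add(Mul(Mul(W, p), p), W), Mul(-1, Add(-376, 229))) = Add(Add(Mul(W, Pow(p, 2)), W), Mul(-1, -147)) = Add(Add(W, Mul(W, Pow(p, 2))), 147) = Add(147, W, Mul(W, Pow(p, 2))))
Add(Mul(1433010, Pow(Function('A')(-124, Function('o')(-9)), -1)), Mul(-2140545, Pow(4530575, -1))) = Add(Mul(1433010, Pow(Add(147, -124, Mul(-124, Pow(-9, 2))), -1)), Mul(-2140545, Pow(4530575, -1))) = Add(Mul(1433010, Pow(Add(147, -124, Mul(-124, 81)), -1)), Mul(-2140545, Rational(1, 4530575))) = Add(Mul(1433010, Pow(Add(147, -124, -10044), -1)), Rational(-428109, 906115)) = Add(Mul(1433010, Pow(-10021, -1)), Rational(-428109, 906115)) = Add(Mul(1433010, Rational(-1, 10021)), Rational(-428109, 906115)) = Add(Rational(-1433010, 10021), Rational(-428109, 906115)) = Rational(-1302761936439, 9080178415)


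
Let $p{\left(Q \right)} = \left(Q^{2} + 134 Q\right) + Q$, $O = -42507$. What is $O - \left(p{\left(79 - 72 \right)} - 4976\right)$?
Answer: $-38525$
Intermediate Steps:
$p{\left(Q \right)} = Q^{2} + 135 Q$
$O - \left(p{\left(79 - 72 \right)} - 4976\right) = -42507 - \left(\left(79 - 72\right) \left(135 + \left(79 - 72\right)\right) - 4976\right) = -42507 - \left(7 \left(135 + 7\right) - 4976\right) = -42507 - \left(7 \cdot 142 - 4976\right) = -42507 - \left(994 - 4976\right) = -42507 - -3982 = -42507 + 3982 = -38525$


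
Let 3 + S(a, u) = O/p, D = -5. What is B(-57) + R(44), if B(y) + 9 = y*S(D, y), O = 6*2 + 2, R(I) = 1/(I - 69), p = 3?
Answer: -2601/25 ≈ -104.04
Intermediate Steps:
R(I) = 1/(-69 + I)
O = 14 (O = 12 + 2 = 14)
S(a, u) = 5/3 (S(a, u) = -3 + 14/3 = 5/3)
B(y) = -9 + 5*y/3 (B(y) = -9 + y*(5/3) = -9 + 5*y/3)
B(-57) + R(44) = (-9 + (5/3)*(-57)) + 1/(-69 + 44) = (-9 - 95) + 1/(-25) = -104 - 1/25 = -2601/25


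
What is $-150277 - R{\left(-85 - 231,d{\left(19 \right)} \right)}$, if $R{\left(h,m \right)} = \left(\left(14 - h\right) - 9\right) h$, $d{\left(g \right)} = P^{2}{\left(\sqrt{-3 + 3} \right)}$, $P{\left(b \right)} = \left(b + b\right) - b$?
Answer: $-48841$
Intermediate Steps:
$P{\left(b \right)} = b$ ($P{\left(b \right)} = 2 b - b = b$)
$d{\left(g \right)} = 0$ ($d{\left(g \right)} = \left(\sqrt{-3 + 3}\right)^{2} = \left(\sqrt{0}\right)^{2} = 0^{2} = 0$)
$R{\left(h,m \right)} = h \left(5 - h\right)$ ($R{\left(h,m \right)} = \left(5 - h\right) h = h \left(5 - h\right)$)
$-150277 - R{\left(-85 - 231,d{\left(19 \right)} \right)} = -150277 - \left(-85 - 231\right) \left(5 - \left(-85 - 231\right)\right) = -150277 - - 316 \left(5 - -316\right) = -150277 - - 316 \left(5 + 316\right) = -150277 - \left(-316\right) 321 = -150277 - -101436 = -150277 + 101436 = -48841$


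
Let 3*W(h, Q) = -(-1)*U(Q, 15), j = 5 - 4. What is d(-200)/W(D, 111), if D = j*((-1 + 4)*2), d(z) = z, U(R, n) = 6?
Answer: -100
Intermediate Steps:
j = 1
D = 6 (D = 1*((-1 + 4)*2) = 1*(3*2) = 1*6 = 6)
W(h, Q) = 2 (W(h, Q) = (-(-1)*6)/3 = (-1*(-6))/3 = (⅓)*6 = 2)
d(-200)/W(D, 111) = -200/2 = -200*½ = -100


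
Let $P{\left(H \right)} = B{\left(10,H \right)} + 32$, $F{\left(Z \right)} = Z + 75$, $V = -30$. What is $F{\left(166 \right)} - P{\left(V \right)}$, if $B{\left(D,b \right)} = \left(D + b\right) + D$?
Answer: $219$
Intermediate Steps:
$F{\left(Z \right)} = 75 + Z$
$B{\left(D,b \right)} = b + 2 D$
$P{\left(H \right)} = 52 + H$ ($P{\left(H \right)} = \left(H + 2 \cdot 10\right) + 32 = \left(H + 20\right) + 32 = \left(20 + H\right) + 32 = 52 + H$)
$F{\left(166 \right)} - P{\left(V \right)} = \left(75 + 166\right) - \left(52 - 30\right) = 241 - 22 = 219$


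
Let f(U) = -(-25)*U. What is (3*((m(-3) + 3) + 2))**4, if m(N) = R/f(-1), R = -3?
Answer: 21743271936/390625 ≈ 55663.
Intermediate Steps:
f(U) = 25*U
m(N) = 3/25 (m(N) = -3/(25*(-1)) = -3/(-25) = -3*(-1/25) = 3/25)
(3*((m(-3) + 3) + 2))**4 = (3*((3/25 + 3) + 2))**4 = (3*(78/25 + 2))**4 = (3*(128/25))**4 = (384/25)**4 = 21743271936/390625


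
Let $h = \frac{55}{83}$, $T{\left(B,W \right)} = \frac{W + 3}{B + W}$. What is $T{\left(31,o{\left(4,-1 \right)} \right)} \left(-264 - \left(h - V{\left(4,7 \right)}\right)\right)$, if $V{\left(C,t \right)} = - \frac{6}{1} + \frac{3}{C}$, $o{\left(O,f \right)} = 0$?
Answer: $- \frac{268833}{10292} \approx -26.121$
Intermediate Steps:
$V{\left(C,t \right)} = -6 + \frac{3}{C}$ ($V{\left(C,t \right)} = \left(-6\right) 1 + \frac{3}{C} = -6 + \frac{3}{C}$)
$T{\left(B,W \right)} = \frac{3 + W}{B + W}$
$h = \frac{55}{83}$ ($h = 55 \cdot \frac{1}{83} = \frac{55}{83} \approx 0.66265$)
$T{\left(31,o{\left(4,-1 \right)} \right)} \left(-264 - \left(h - V{\left(4,7 \right)}\right)\right) = \frac{3 + 0}{31 + 0} \left(-264 - \left(\frac{55}{83} - \left(-6 + \frac{3}{4}\right)\right)\right) = \frac{1}{31} \cdot 3 \left(-264 - \left(\frac{55}{83} - \left(-6 + 3 \cdot \frac{1}{4}\right)\right)\right) = \frac{1}{31} \cdot 3 \left(-264 - \left(\frac{55}{83} - \left(-6 + \frac{3}{4}\right)\right)\right) = \frac{3 \left(-264 - \left(\frac{55}{83} - - \frac{21}{4}\right)\right)}{31} = \frac{3 \left(-264 - \left(\frac{55}{83} + \frac{21}{4}\right)\right)}{31} = \frac{3 \left(-264 - \frac{1963}{332}\right)}{31} = \frac{3}{31} \left(- \frac{89611}{332}\right) = - \frac{268833}{10292}$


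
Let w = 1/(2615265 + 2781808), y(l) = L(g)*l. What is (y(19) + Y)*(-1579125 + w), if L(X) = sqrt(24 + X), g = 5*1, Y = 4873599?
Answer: -41535992656265025276/5397073 - 161930405121356*sqrt(29)/5397073 ≈ -7.6962e+12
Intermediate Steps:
g = 5
y(l) = l*sqrt(29) (y(l) = sqrt(24 + 5)*l = sqrt(29)*l = l*sqrt(29))
w = 1/5397073 ≈ 1.8529e-7
(y(19) + Y)*(-1579125 + w) = (19*sqrt(29) + 4873599)*(-1579125 + 1/5397073) = (4873599 + 19*sqrt(29))*(-8522652901124/5397073) = -41535992656265025276/5397073 - 161930405121356*sqrt(29)/5397073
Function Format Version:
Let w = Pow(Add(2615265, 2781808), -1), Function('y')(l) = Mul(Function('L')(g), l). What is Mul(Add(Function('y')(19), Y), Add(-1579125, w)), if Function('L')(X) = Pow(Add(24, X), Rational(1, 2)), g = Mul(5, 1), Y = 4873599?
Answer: Add(Rational(-41535992656265025276, 5397073), Mul(Rational(-161930405121356, 5397073), Pow(29, Rational(1, 2)))) ≈ -7.6962e+12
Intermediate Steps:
g = 5
Function('y')(l) = Mul(l, Pow(29, Rational(1, 2))) (Function('y')(l) = Mul(Pow(Add(24, 5), Rational(1, 2)), l) = Mul(Pow(29, Rational(1, 2)), l) = Mul(l, Pow(29, Rational(1, 2))))
w = Rational(1, 5397073) (w = Pow(5397073, -1) = Rational(1, 5397073) ≈ 1.8529e-7)
Mul(Add(Function('y')(19), Y), Add(-1579125, w)) = Mul(Add(Mul(19, Pow(29, Rational(1, 2))), 4873599), Add(-1579125, Rational(1, 5397073))) = Mul(Add(4873599, Mul(19, Pow(29, Rational(1, 2)))), Rational(-8522652901124, 5397073)) = Add(Rational(-41535992656265025276, 5397073), Mul(Rational(-161930405121356, 5397073), Pow(29, Rational(1, 2))))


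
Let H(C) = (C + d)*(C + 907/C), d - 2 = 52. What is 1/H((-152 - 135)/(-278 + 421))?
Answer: -5868863/138511165220 ≈ -4.2371e-5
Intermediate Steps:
d = 54 (d = 2 + 52 = 54)
H(C) = (54 + C)*(C + 907/C) (H(C) = (C + 54)*(C + 907/C) = (54 + C)*(C + 907/C))
1/H((-152 - 135)/(-278 + 421)) = 1/(907 + ((-152 - 135)/(-278 + 421))**2 + 54*((-152 - 135)/(-278 + 421)) + 48978/(((-152 - 135)/(-278 + 421)))) = 1/(907 + (-287/143)**2 + 54*(-287/143) + 48978/((-287/143))) = 1/(907 + (-287*1/143)**2 + 54*(-287*1/143) + 48978/((-287*1/143))) = 1/(907 + (-287/143)**2 + 54*(-287/143) + 48978/(-287/143)) = 1/(907 + 82369/20449 - 15498/143 + 48978*(-143/287)) = 1/(907 + 82369/20449 - 15498/143 - 7003854/287) = 1/(-138511165220/5868863) = -5868863/138511165220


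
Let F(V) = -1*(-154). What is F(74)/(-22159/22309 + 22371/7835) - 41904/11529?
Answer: 5494397695961/69485469599 ≈ 79.073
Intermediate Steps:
F(V) = 154
F(74)/(-22159/22309 + 22371/7835) - 41904/11529 = 154/(-22159/22309 + 22371/7835) - 41904/11529 = 154/(-22159*1/22309 + 22371*(1/7835)) - 41904*1/11529 = 154/(-22159/22309 + 22371/7835) - 1552/427 = 154/(325458874/174791015) - 1552/427 = 154*(174791015/325458874) - 1552/427 = 13458908155/162729437 - 1552/427 = 5494397695961/69485469599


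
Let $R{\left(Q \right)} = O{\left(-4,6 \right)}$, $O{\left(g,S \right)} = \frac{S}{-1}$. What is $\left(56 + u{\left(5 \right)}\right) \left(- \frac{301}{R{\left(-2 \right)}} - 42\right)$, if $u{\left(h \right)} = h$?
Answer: $\frac{2989}{6} \approx 498.17$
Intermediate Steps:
$O{\left(g,S \right)} = - S$ ($O{\left(g,S \right)} = S \left(-1\right) = - S$)
$R{\left(Q \right)} = -6$ ($R{\left(Q \right)} = \left(-1\right) 6 = -6$)
$\left(56 + u{\left(5 \right)}\right) \left(- \frac{301}{R{\left(-2 \right)}} - 42\right) = \left(56 + 5\right) \left(- \frac{301}{-6} - 42\right) = 61 \left(\left(-301\right) \left(- \frac{1}{6}\right) - 42\right) = 61 \left(\frac{301}{6} - 42\right) = 61 \cdot \frac{49}{6} = \frac{2989}{6}$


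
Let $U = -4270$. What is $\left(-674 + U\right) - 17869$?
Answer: $-22813$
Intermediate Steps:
$\left(-674 + U\right) - 17869 = \left(-674 - 4270\right) - 17869 = -4944 - 17869 = -22813$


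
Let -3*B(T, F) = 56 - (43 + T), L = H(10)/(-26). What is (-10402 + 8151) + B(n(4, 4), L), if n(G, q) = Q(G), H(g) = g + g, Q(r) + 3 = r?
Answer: -2255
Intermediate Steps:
Q(r) = -3 + r
H(g) = 2*g
n(G, q) = -3 + G
L = -10/13 (L = (2*10)/(-26) = 20*(-1/26) = -10/13 ≈ -0.76923)
B(T, F) = -13/3 + T/3 (B(T, F) = -(56 - (43 + T))/3 = -(56 + (-43 - T))/3 = -(13 - T)/3 = -13/3 + T/3)
(-10402 + 8151) + B(n(4, 4), L) = (-10402 + 8151) + (-13/3 + (-3 + 4)/3) = -2251 + (-13/3 + (⅓)*1) = -2251 + (-13/3 + ⅓) = -2251 - 4 = -2255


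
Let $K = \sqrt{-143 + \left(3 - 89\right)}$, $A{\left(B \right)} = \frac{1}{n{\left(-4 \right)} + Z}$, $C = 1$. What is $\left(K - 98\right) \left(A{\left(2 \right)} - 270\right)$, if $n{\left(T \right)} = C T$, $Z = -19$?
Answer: $\frac{608678}{23} - \frac{6211 i \sqrt{229}}{23} \approx 26464.0 - 4086.5 i$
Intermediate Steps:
$n{\left(T \right)} = T$ ($n{\left(T \right)} = 1 T = T$)
$A{\left(B \right)} = - \frac{1}{23}$ ($A{\left(B \right)} = \frac{1}{-4 - 19} = \frac{1}{-23} = - \frac{1}{23}$)
$K = i \sqrt{229}$ ($K = \sqrt{-143 + \left(3 - 89\right)} = \sqrt{-143 - 86} = \sqrt{-229} = i \sqrt{229} \approx 15.133 i$)
$\left(K - 98\right) \left(A{\left(2 \right)} - 270\right) = \left(i \sqrt{229} - 98\right) \left(- \frac{1}{23} - 270\right) = \left(-98 + i \sqrt{229}\right) \left(- \frac{6211}{23}\right) = \frac{608678}{23} - \frac{6211 i \sqrt{229}}{23}$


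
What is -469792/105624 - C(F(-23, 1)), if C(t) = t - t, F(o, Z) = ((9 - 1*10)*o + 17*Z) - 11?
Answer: -58724/13203 ≈ -4.4478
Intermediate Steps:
F(o, Z) = -11 - o + 17*Z (F(o, Z) = ((9 - 10)*o + 17*Z) - 11 = (-o + 17*Z) - 11 = -11 - o + 17*Z)
C(t) = 0
-469792/105624 - C(F(-23, 1)) = -469792/105624 - 1*0 = -469792*1/105624 + 0 = -58724/13203 + 0 = -58724/13203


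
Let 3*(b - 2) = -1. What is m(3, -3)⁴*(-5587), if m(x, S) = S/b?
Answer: -36656307/625 ≈ -58650.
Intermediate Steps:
b = 5/3 (b = 2 + (⅓)*(-1) = 2 - ⅓ = 5/3 ≈ 1.6667)
m(x, S) = 3*S/5 (m(x, S) = S/(5/3) = S*(⅗) = 3*S/5)
m(3, -3)⁴*(-5587) = ((⅗)*(-3))⁴*(-5587) = (-9/5)⁴*(-5587) = (6561/625)*(-5587) = -36656307/625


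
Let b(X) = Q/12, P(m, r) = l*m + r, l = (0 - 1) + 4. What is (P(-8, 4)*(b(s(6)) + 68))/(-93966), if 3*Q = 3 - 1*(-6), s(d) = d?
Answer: 455/31322 ≈ 0.014527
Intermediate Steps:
Q = 3 (Q = (3 - 1*(-6))/3 = (3 + 6)/3 = (⅓)*9 = 3)
l = 3 (l = -1 + 4 = 3)
P(m, r) = r + 3*m (P(m, r) = 3*m + r = r + 3*m)
b(X) = ¼ (b(X) = 3/12 = 3*(1/12) = ¼)
(P(-8, 4)*(b(s(6)) + 68))/(-93966) = ((4 + 3*(-8))*(¼ + 68))/(-93966) = ((4 - 24)*(273/4))*(-1/93966) = -20*273/4*(-1/93966) = -1365*(-1/93966) = 455/31322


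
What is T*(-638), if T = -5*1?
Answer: 3190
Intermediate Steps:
T = -5
T*(-638) = -5*(-638) = 3190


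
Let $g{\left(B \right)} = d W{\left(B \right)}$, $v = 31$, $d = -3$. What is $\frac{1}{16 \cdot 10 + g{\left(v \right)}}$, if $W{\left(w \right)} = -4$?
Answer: $\frac{1}{172} \approx 0.005814$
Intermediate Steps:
$g{\left(B \right)} = 12$ ($g{\left(B \right)} = \left(-3\right) \left(-4\right) = 12$)
$\frac{1}{16 \cdot 10 + g{\left(v \right)}} = \frac{1}{16 \cdot 10 + 12} = \frac{1}{160 + 12} = \frac{1}{172}$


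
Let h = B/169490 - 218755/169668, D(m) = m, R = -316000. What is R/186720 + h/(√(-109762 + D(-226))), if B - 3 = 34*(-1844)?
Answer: -1975/1167 + 23856890437*I*√27497/790732035212040 ≈ -1.6924 + 0.005003*I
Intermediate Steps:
B = -62693 (B = 3 + 34*(-1844) = 3 - 62696 = -62693)
h = -23856890437/14378514660 (h = -62693/169490 - 218755/169668 = -23856890437/14378514660 ≈ -1.6592)
R/186720 + h/(√(-109762 + D(-226))) = -316000/186720 - 23856890437/(14378514660*√(-109762 - 226)) = -316000*1/186720 - 23856890437*(-I*√27497/54994)/14378514660 = -1975/1167 - 23856890437*(-I*√27497/54994)/14378514660 = -1975/1167 - (-23856890437)*I*√27497/790732035212040 = -1975/1167 + 23856890437*I*√27497/790732035212040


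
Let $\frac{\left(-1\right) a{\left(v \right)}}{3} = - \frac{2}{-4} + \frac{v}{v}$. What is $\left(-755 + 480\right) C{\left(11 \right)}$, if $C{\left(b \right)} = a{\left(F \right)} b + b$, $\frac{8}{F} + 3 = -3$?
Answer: $\frac{21175}{2} \approx 10588.0$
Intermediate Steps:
$F = - \frac{4}{3}$ ($F = \frac{8}{-3 - 3} = \frac{8}{-6} = 8 \left(- \frac{1}{6}\right) = - \frac{4}{3} \approx -1.3333$)
$a{\left(v \right)} = - \frac{9}{2}$ ($a{\left(v \right)} = - 3 \left(- \frac{2}{-4} + \frac{v}{v}\right) = - 3 \left(\left(-2\right) \left(- \frac{1}{4}\right) + 1\right) = - 3 \left(\frac{1}{2} + 1\right) = \left(-3\right) \frac{3}{2} = - \frac{9}{2}$)
$C{\left(b \right)} = - \frac{7 b}{2}$ ($C{\left(b \right)} = - \frac{9 b}{2} + b = - \frac{7 b}{2}$)
$\left(-755 + 480\right) C{\left(11 \right)} = \left(-755 + 480\right) \left(\left(- \frac{7}{2}\right) 11\right) = \left(-275\right) \left(- \frac{77}{2}\right) = \frac{21175}{2}$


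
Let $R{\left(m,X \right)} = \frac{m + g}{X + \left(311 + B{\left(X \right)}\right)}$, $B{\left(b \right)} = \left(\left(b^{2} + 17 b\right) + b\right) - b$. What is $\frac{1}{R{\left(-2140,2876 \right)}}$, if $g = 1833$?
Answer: $- \frac{8323455}{307} \approx -27112.0$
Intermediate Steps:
$B{\left(b \right)} = b^{2} + 17 b$ ($B{\left(b \right)} = \left(b^{2} + 18 b\right) - b = b^{2} + 17 b$)
$R{\left(m,X \right)} = \frac{1833 + m}{311 + X + X \left(17 + X\right)}$ ($R{\left(m,X \right)} = \frac{m + 1833}{X + \left(311 + X \left(17 + X\right)\right)} = \frac{1833 + m}{311 + X + X \left(17 + X\right)}$)
$\frac{1}{R{\left(-2140,2876 \right)}} = \frac{1}{\frac{1}{311 + 2876 + 2876 \left(17 + 2876\right)} \left(1833 - 2140\right)} = \frac{1}{\frac{1}{311 + 2876 + 2876 \cdot 2893} \left(-307\right)} = \frac{1}{\frac{1}{311 + 2876 + 8320268} \left(-307\right)} = \frac{1}{\frac{1}{8323455} \left(-307\right)} = \frac{1}{- \frac{307}{8323455}} = - \frac{8323455}{307}$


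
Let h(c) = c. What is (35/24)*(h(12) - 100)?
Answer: -385/3 ≈ -128.33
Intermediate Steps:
(35/24)*(h(12) - 100) = (35/24)*(12 - 100) = (35*(1/24))*(-88) = (35/24)*(-88) = -385/3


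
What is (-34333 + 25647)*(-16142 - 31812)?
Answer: 416528444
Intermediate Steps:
(-34333 + 25647)*(-16142 - 31812) = -8686*(-47954) = 416528444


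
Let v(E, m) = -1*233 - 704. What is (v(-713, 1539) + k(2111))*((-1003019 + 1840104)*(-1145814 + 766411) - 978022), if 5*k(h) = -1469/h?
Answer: 3141477754241098608/10555 ≈ 2.9763e+14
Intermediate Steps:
k(h) = -1469/(5*h) (k(h) = (-1469/h)/5 = -1469/(5*h))
v(E, m) = -937 (v(E, m) = -233 - 704 = -937)
(v(-713, 1539) + k(2111))*((-1003019 + 1840104)*(-1145814 + 766411) - 978022) = (-937 - 1469/5/2111)*((-1003019 + 1840104)*(-1145814 + 766411) - 978022) = (-937 - 1469/5*1/2111)*(837085*(-379403) - 978022) = (-937 - 1469/10555)*(-317592560255 - 978022) = -9891504/10555*(-317593538277) = 3141477754241098608/10555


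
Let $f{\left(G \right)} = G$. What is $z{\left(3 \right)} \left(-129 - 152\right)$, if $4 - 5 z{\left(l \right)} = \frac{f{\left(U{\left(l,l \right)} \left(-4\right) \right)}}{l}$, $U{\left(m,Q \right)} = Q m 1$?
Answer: $- \frac{4496}{5} \approx -899.2$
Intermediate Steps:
$U{\left(m,Q \right)} = Q m$
$z{\left(l \right)} = \frac{4}{5} + \frac{4 l}{5}$ ($z{\left(l \right)} = \frac{4}{5} - \frac{l l \left(-4\right) \frac{1}{l}}{5} = \frac{4}{5} - \frac{l^{2} \left(-4\right) \frac{1}{l}}{5} = \frac{4}{5} - \frac{- 4 l^{2} \frac{1}{l}}{5} = \frac{4}{5} - \frac{\left(-4\right) l}{5} = \frac{4}{5} + \frac{4 l}{5}$)
$z{\left(3 \right)} \left(-129 - 152\right) = \left(\frac{4}{5} + \frac{4}{5} \cdot 3\right) \left(-129 - 152\right) = \left(\frac{4}{5} + \frac{12}{5}\right) \left(-281\right) = \frac{16}{5} \left(-281\right) = - \frac{4496}{5}$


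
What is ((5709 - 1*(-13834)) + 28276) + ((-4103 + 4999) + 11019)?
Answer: 59734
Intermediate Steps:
((5709 - 1*(-13834)) + 28276) + ((-4103 + 4999) + 11019) = ((5709 + 13834) + 28276) + (896 + 11019) = (19543 + 28276) + 11915 = 47819 + 11915 = 59734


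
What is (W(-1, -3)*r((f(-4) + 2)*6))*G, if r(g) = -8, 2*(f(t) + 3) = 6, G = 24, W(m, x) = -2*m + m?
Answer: -192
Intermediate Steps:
W(m, x) = -m
f(t) = 0 (f(t) = -3 + (1/2)*6 = -3 + 3 = 0)
(W(-1, -3)*r((f(-4) + 2)*6))*G = (-1*(-1)*(-8))*24 = (1*(-8))*24 = -8*24 = -192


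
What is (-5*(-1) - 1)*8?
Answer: 32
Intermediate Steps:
(-5*(-1) - 1)*8 = (5 - 1)*8 = 4*8 = 32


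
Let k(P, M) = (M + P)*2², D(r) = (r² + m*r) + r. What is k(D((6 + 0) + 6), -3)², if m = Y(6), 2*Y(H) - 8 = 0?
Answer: 646416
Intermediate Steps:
Y(H) = 4 (Y(H) = 4 + (½)*0 = 4 + 0 = 4)
m = 4
D(r) = r² + 5*r (D(r) = (r² + 4*r) + r = r² + 5*r)
k(P, M) = 4*M + 4*P (k(P, M) = (M + P)*4 = 4*M + 4*P)
k(D((6 + 0) + 6), -3)² = (4*(-3) + 4*(((6 + 0) + 6)*(5 + ((6 + 0) + 6))))² = (-12 + 4*((6 + 6)*(5 + (6 + 6))))² = (-12 + 4*(12*(5 + 12)))² = (-12 + 4*(12*17))² = (-12 + 4*204)² = (-12 + 816)² = 804² = 646416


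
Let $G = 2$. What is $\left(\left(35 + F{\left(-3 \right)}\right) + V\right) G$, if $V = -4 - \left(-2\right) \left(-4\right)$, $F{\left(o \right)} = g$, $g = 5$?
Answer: $56$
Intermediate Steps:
$F{\left(o \right)} = 5$
$V = -12$ ($V = -4 - 8 = -12$)
$\left(\left(35 + F{\left(-3 \right)}\right) + V\right) G = \left(\left(35 + 5\right) - 12\right) 2 = \left(40 - 12\right) 2 = 28 \cdot 2 = 56$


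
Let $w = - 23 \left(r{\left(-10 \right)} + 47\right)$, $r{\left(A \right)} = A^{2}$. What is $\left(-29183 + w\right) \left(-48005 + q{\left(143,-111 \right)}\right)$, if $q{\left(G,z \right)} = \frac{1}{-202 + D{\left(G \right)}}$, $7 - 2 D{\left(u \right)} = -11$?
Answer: $\frac{301704352824}{193} \approx 1.5632 \cdot 10^{9}$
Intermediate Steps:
$D{\left(u \right)} = 9$ ($D{\left(u \right)} = \frac{7}{2} - - \frac{11}{2} = \frac{7}{2} + \frac{11}{2} = 9$)
$w = -3381$ ($w = - 23 \left(\left(-10\right)^{2} + 47\right) = - 23 \left(100 + 47\right) = \left(-23\right) 147 = -3381$)
$q{\left(G,z \right)} = - \frac{1}{193}$ ($q{\left(G,z \right)} = \frac{1}{-202 + 9} = \frac{1}{-193} = - \frac{1}{193}$)
$\left(-29183 + w\right) \left(-48005 + q{\left(143,-111 \right)}\right) = \left(-29183 - 3381\right) \left(-48005 - \frac{1}{193}\right) = \left(-32564\right) \left(- \frac{9264966}{193}\right) = \frac{301704352824}{193}$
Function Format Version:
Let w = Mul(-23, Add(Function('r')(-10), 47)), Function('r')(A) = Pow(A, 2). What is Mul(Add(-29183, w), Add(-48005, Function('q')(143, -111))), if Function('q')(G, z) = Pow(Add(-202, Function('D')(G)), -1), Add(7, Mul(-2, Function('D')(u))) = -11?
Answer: Rational(301704352824, 193) ≈ 1.5632e+9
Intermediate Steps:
Function('D')(u) = 9 (Function('D')(u) = Add(Rational(7, 2), Mul(Rational(-1, 2), -11)) = Add(Rational(7, 2), Rational(11, 2)) = 9)
w = -3381 (w = Mul(-23, Add(Pow(-10, 2), 47)) = Mul(-23, Add(100, 47)) = Mul(-23, 147) = -3381)
Function('q')(G, z) = Rational(-1, 193) (Function('q')(G, z) = Pow(Add(-202, 9), -1) = Pow(-193, -1) = Rational(-1, 193))
Mul(Add(-29183, w), Add(-48005, Function('q')(143, -111))) = Mul(Add(-29183, -3381), Add(-48005, Rational(-1, 193))) = Mul(-32564, Rational(-9264966, 193)) = Rational(301704352824, 193)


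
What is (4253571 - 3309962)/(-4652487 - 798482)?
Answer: -943609/5450969 ≈ -0.17311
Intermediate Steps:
(4253571 - 3309962)/(-4652487 - 798482) = 943609/(-5450969) = 943609*(-1/5450969) = -943609/5450969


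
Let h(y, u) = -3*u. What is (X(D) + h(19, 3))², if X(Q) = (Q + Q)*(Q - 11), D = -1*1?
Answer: 225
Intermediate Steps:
D = -1
X(Q) = 2*Q*(-11 + Q) (X(Q) = (2*Q)*(-11 + Q) = 2*Q*(-11 + Q))
(X(D) + h(19, 3))² = (2*(-1)*(-11 - 1) - 3*3)² = (2*(-1)*(-12) - 9)² = (24 - 9)² = 15² = 225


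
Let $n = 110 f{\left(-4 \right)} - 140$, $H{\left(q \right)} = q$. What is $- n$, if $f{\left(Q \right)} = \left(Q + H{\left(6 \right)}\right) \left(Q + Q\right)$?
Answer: $1900$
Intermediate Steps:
$f{\left(Q \right)} = 2 Q \left(6 + Q\right)$ ($f{\left(Q \right)} = \left(Q + 6\right) \left(Q + Q\right) = \left(6 + Q\right) 2 Q = 2 Q \left(6 + Q\right)$)
$n = -1900$ ($n = 110 \cdot 2 \left(-4\right) \left(6 - 4\right) - 140 = 110 \cdot 2 \left(-4\right) 2 - 140 = 110 \left(-16\right) - 140 = -1760 - 140 = -1900$)
$- n = \left(-1\right) \left(-1900\right) = 1900$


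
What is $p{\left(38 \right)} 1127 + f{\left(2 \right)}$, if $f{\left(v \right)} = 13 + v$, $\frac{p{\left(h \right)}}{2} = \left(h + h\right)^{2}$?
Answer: $13019119$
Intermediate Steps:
$p{\left(h \right)} = 8 h^{2}$ ($p{\left(h \right)} = 2 \left(h + h\right)^{2} = 2 \left(2 h\right)^{2} = 2 \cdot 4 h^{2} = 8 h^{2}$)
$p{\left(38 \right)} 1127 + f{\left(2 \right)} = 8 \cdot 38^{2} \cdot 1127 + \left(13 + 2\right) = 8 \cdot 1444 \cdot 1127 + 15 = 11552 \cdot 1127 + 15 = 13019104 + 15 = 13019119$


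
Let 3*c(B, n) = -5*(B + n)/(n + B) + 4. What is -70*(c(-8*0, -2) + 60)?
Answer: -12530/3 ≈ -4176.7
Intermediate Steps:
c(B, n) = -⅓ (c(B, n) = (-5*(B + n)/(n + B) + 4)/3 = (-5*(B + n)/(B + n) + 4)/3 = (-5*1 + 4)/3 = (-5 + 4)/3 = (⅓)*(-1) = -⅓)
-70*(c(-8*0, -2) + 60) = -70*(-⅓ + 60) = -70*179/3 = -12530/3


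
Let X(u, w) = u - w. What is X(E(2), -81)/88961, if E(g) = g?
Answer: 83/88961 ≈ 0.00093299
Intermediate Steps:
X(E(2), -81)/88961 = (2 - 1*(-81))/88961 = (2 + 81)*(1/88961) = 83*(1/88961) = 83/88961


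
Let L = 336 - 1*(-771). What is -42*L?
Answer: -46494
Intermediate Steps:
L = 1107 (L = 336 + 771 = 1107)
-42*L = -42*1107 = -46494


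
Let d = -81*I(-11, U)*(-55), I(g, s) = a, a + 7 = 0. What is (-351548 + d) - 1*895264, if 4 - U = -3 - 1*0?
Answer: -1277997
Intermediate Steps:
U = 7 (U = 4 - (-3 - 1*0) = 4 - (-3 + 0) = 4 - 1*(-3) = 4 + 3 = 7)
a = -7 (a = -7 + 0 = -7)
I(g, s) = -7
d = -31185 (d = -81*(-7)*(-55) = 567*(-55) = -31185)
(-351548 + d) - 1*895264 = (-351548 - 31185) - 1*895264 = -382733 - 895264 = -1277997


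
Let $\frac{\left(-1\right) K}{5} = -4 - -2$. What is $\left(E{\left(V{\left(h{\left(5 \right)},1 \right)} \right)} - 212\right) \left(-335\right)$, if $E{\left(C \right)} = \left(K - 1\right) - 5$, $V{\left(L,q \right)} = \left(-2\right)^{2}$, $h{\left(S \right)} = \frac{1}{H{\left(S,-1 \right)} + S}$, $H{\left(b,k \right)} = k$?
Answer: $69680$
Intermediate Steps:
$K = 10$ ($K = - 5 \left(-4 - -2\right) = - 5 \left(-4 + 2\right) = \left(-5\right) \left(-2\right) = 10$)
$h{\left(S \right)} = \frac{1}{-1 + S}$
$V{\left(L,q \right)} = 4$
$E{\left(C \right)} = 4$ ($E{\left(C \right)} = \left(10 - 1\right) - 5 = 9 - 5 = 4$)
$\left(E{\left(V{\left(h{\left(5 \right)},1 \right)} \right)} - 212\right) \left(-335\right) = \left(4 - 212\right) \left(-335\right) = \left(-208\right) \left(-335\right) = 69680$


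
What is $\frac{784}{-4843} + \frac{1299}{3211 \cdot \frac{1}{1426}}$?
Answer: $\frac{8968529858}{15550873} \approx 576.72$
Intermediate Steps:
$\frac{784}{-4843} + \frac{1299}{3211 \cdot \frac{1}{1426}} = 784 \left(- \frac{1}{4843}\right) + \frac{1299}{3211 \cdot \frac{1}{1426}} = - \frac{784}{4843} + \frac{1299}{\frac{3211}{1426}} = - \frac{784}{4843} + 1299 \cdot \frac{1426}{3211} = - \frac{784}{4843} + \frac{1852374}{3211} = \frac{8968529858}{15550873}$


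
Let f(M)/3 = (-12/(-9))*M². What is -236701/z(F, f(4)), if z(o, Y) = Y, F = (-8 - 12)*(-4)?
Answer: -236701/64 ≈ -3698.5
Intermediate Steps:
f(M) = 4*M² (f(M) = 3*((-12/(-9))*M²) = 3*((-12*(-⅑))*M²) = 3*(4*M²/3) = 4*M²)
F = 80 (F = -20*(-4) = 80)
-236701/z(F, f(4)) = -236701/(4*4²) = -236701/(4*16) = -236701/64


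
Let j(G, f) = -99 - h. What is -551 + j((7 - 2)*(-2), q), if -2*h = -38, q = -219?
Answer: -669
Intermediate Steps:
h = 19 (h = -½*(-38) = 19)
j(G, f) = -118 (j(G, f) = -99 - 1*19 = -99 - 19 = -118)
-551 + j((7 - 2)*(-2), q) = -551 - 118 = -669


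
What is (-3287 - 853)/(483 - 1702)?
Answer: 180/53 ≈ 3.3962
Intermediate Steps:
(-3287 - 853)/(483 - 1702) = -4140/(-1219) = -4140*(-1/1219) = 180/53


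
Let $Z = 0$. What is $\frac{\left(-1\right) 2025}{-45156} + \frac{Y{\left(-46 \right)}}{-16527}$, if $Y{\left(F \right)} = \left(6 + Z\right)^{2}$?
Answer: $\frac{3537951}{82921468} \approx 0.042666$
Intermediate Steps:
$Y{\left(F \right)} = 36$ ($Y{\left(F \right)} = \left(6 + 0\right)^{2} = 6^{2} = 36$)
$\frac{\left(-1\right) 2025}{-45156} + \frac{Y{\left(-46 \right)}}{-16527} = \frac{\left(-1\right) 2025}{-45156} + \frac{36}{-16527} = \left(-2025\right) \left(- \frac{1}{45156}\right) + 36 \left(- \frac{1}{16527}\right) = \frac{675}{15052} - \frac{12}{5509} = \frac{3537951}{82921468}$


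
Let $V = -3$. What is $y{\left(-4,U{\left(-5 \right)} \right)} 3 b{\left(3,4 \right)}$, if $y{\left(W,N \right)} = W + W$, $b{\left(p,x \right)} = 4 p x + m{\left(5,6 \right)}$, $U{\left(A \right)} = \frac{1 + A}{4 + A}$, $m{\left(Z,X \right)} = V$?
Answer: $-1080$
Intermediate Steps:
$m{\left(Z,X \right)} = -3$
$U{\left(A \right)} = \frac{1 + A}{4 + A}$
$b{\left(p,x \right)} = -3 + 4 p x$ ($b{\left(p,x \right)} = 4 p x - 3 = -3 + 4 p x$)
$y{\left(W,N \right)} = 2 W$
$y{\left(-4,U{\left(-5 \right)} \right)} 3 b{\left(3,4 \right)} = 2 \left(-4\right) 3 \left(-3 + 4 \cdot 3 \cdot 4\right) = \left(-8\right) 3 \left(-3 + 48\right) = \left(-24\right) 45 = -1080$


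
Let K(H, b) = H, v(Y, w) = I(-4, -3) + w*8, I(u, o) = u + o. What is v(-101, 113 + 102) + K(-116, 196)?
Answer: 1597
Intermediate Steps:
I(u, o) = o + u
v(Y, w) = -7 + 8*w (v(Y, w) = (-3 - 4) + w*8 = -7 + 8*w)
v(-101, 113 + 102) + K(-116, 196) = (-7 + 8*(113 + 102)) - 116 = (-7 + 8*215) - 116 = (-7 + 1720) - 116 = 1713 - 116 = 1597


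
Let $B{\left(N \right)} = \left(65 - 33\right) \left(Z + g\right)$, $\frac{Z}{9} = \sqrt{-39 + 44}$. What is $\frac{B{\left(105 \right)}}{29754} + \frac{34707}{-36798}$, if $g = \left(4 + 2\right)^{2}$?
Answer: $- \frac{18338533}{20275698} + \frac{16 \sqrt{5}}{1653} \approx -0.88282$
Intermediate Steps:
$g = 36$ ($g = 6^{2} = 36$)
$Z = 9 \sqrt{5}$ ($Z = 9 \sqrt{-39 + 44} = 9 \sqrt{5} \approx 20.125$)
$B{\left(N \right)} = 1152 + 288 \sqrt{5}$ ($B{\left(N \right)} = \left(65 - 33\right) \left(9 \sqrt{5} + 36\right) = 32 \left(36 + 9 \sqrt{5}\right) = 1152 + 288 \sqrt{5}$)
$\frac{B{\left(105 \right)}}{29754} + \frac{34707}{-36798} = \frac{1152 + 288 \sqrt{5}}{29754} + \frac{34707}{-36798} = \left(1152 + 288 \sqrt{5}\right) \frac{1}{29754} + 34707 \left(- \frac{1}{36798}\right) = \left(\frac{64}{1653} + \frac{16 \sqrt{5}}{1653}\right) - \frac{11569}{12266} = - \frac{18338533}{20275698} + \frac{16 \sqrt{5}}{1653}$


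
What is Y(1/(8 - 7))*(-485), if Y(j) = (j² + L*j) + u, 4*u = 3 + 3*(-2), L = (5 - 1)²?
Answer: -31525/4 ≈ -7881.3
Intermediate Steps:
L = 16 (L = 4² = 16)
u = -¾ (u = (3 + 3*(-2))/4 = (3 - 6)/4 = (¼)*(-3) = -¾ ≈ -0.75000)
Y(j) = -¾ + j² + 16*j (Y(j) = (j² + 16*j) - ¾ = -¾ + j² + 16*j)
Y(1/(8 - 7))*(-485) = (-¾ + (1/(8 - 7))² + 16/(8 - 7))*(-485) = (-¾ + (1/1)² + 16/1)*(-485) = (-¾ + 1² + 16*1)*(-485) = (-¾ + 1 + 16)*(-485) = (65/4)*(-485) = -31525/4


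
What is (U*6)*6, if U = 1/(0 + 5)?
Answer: 36/5 ≈ 7.2000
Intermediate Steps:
U = ⅕ (U = 1/5 = ⅕ ≈ 0.20000)
(U*6)*6 = ((⅕)*6)*6 = (6/5)*6 = 36/5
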